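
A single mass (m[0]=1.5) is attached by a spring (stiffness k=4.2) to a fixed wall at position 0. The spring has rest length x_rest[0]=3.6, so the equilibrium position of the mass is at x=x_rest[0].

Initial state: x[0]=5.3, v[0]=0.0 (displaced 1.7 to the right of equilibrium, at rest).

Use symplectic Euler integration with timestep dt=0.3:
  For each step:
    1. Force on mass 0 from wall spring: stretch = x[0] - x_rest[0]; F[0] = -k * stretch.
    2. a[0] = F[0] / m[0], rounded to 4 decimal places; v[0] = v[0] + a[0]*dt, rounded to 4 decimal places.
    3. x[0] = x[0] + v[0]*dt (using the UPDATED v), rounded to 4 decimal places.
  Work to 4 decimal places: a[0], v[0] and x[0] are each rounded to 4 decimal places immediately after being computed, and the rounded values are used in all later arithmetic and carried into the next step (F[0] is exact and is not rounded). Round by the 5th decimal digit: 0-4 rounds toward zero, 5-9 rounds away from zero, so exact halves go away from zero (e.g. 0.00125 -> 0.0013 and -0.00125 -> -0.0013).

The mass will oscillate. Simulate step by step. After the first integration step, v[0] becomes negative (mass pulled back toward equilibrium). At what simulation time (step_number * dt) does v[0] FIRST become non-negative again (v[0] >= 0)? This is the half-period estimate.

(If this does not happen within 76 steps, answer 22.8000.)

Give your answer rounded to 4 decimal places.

Answer: 2.1000

Derivation:
Step 0: x=[5.3000] v=[0.0000]
Step 1: x=[4.8716] v=[-1.4280]
Step 2: x=[4.1227] v=[-2.4962]
Step 3: x=[3.2421] v=[-2.9353]
Step 4: x=[2.4517] v=[-2.6347]
Step 5: x=[1.9507] v=[-1.6701]
Step 6: x=[1.8653] v=[-0.2847]
Step 7: x=[2.2171] v=[1.1725]
First v>=0 after going negative at step 7, time=2.1000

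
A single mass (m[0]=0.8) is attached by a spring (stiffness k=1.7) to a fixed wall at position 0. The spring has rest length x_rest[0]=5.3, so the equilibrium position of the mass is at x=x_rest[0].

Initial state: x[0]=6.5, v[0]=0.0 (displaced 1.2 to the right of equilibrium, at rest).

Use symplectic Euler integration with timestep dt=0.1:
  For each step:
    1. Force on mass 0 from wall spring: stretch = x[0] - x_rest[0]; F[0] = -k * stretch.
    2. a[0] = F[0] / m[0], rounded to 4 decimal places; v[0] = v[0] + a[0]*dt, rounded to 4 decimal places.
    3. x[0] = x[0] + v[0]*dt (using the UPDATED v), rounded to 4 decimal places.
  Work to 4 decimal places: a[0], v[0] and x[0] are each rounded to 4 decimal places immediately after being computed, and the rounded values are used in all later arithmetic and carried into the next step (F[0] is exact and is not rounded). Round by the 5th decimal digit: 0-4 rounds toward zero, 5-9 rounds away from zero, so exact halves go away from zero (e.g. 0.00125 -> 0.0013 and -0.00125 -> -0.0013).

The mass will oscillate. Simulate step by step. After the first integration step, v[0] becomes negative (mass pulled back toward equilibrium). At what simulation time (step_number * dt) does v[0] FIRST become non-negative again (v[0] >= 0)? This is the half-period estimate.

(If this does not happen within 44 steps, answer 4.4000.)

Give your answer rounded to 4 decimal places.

Answer: 2.2000

Derivation:
Step 0: x=[6.5000] v=[0.0000]
Step 1: x=[6.4745] v=[-0.2550]
Step 2: x=[6.4240] v=[-0.5046]
Step 3: x=[6.3497] v=[-0.7435]
Step 4: x=[6.2530] v=[-0.9666]
Step 5: x=[6.1361] v=[-1.1691]
Step 6: x=[6.0014] v=[-1.3468]
Step 7: x=[5.8518] v=[-1.4959]
Step 8: x=[5.6905] v=[-1.6132]
Step 9: x=[5.5209] v=[-1.6962]
Step 10: x=[5.3466] v=[-1.7431]
Step 11: x=[5.1713] v=[-1.7530]
Step 12: x=[4.9987] v=[-1.7257]
Step 13: x=[4.8325] v=[-1.6617]
Step 14: x=[4.6763] v=[-1.5624]
Step 15: x=[4.5333] v=[-1.4299]
Step 16: x=[4.4066] v=[-1.2670]
Step 17: x=[4.2989] v=[-1.0772]
Step 18: x=[4.2125] v=[-0.8645]
Step 19: x=[4.1492] v=[-0.6334]
Step 20: x=[4.1103] v=[-0.3889]
Step 21: x=[4.0967] v=[-0.1361]
Step 22: x=[4.1087] v=[0.1196]
First v>=0 after going negative at step 22, time=2.2000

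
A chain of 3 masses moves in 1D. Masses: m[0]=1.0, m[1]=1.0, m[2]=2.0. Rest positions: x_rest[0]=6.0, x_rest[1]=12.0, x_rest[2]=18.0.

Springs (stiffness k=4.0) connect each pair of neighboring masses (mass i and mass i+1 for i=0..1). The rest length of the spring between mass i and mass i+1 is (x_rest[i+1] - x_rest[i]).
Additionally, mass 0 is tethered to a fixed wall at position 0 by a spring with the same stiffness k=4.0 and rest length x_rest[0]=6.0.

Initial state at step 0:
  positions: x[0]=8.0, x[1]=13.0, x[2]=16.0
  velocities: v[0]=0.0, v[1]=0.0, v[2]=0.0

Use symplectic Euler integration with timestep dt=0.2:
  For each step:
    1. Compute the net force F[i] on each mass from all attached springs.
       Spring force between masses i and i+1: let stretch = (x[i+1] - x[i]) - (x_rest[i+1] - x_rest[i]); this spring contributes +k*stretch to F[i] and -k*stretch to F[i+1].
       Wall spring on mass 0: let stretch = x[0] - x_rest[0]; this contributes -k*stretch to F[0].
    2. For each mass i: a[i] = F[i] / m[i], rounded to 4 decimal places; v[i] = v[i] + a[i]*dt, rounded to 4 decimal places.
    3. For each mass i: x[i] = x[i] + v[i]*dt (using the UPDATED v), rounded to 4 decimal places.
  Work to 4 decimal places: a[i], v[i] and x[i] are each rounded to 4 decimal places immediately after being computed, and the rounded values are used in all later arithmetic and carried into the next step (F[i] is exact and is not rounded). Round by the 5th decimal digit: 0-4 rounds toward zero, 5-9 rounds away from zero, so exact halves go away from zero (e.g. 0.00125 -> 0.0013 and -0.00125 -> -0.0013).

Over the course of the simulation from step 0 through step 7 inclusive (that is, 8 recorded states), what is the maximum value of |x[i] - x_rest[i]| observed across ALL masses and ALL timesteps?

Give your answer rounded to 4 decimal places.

Step 0: x=[8.0000 13.0000 16.0000] v=[0.0000 0.0000 0.0000]
Step 1: x=[7.5200 12.6800 16.2400] v=[-2.4000 -1.6000 1.2000]
Step 2: x=[6.6624 12.1040 16.6752] v=[-4.2880 -2.8800 2.1760]
Step 3: x=[5.6095 11.3887 17.2247] v=[-5.2646 -3.5763 2.7475]
Step 4: x=[4.5837 10.6825 17.7873] v=[-5.1288 -3.5309 2.8131]
Step 5: x=[3.8004 10.1373 18.2615] v=[-3.9167 -2.7261 2.3712]
Step 6: x=[3.4229 9.8780 18.5658] v=[-1.8875 -1.2963 1.5215]
Step 7: x=[3.5306 9.9760 18.6551] v=[0.5383 0.4899 0.4464]
Max displacement = 2.5771

Answer: 2.5771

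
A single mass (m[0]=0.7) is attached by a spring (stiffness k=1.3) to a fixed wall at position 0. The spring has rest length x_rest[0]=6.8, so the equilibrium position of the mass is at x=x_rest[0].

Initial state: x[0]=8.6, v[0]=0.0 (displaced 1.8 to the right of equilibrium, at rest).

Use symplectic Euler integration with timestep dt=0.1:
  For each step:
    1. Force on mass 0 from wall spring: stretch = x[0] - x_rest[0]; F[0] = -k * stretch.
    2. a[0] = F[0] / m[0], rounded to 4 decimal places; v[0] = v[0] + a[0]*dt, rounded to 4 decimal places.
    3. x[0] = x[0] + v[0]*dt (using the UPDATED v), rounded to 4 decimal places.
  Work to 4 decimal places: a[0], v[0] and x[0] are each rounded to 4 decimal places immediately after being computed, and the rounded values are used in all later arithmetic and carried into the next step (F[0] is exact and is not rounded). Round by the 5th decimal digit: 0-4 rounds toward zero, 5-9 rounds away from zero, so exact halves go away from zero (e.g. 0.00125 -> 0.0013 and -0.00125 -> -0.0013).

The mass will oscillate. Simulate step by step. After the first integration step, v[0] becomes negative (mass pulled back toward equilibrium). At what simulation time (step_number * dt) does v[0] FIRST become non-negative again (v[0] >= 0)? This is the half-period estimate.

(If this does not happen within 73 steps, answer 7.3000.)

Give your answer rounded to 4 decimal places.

Answer: 2.4000

Derivation:
Step 0: x=[8.6000] v=[0.0000]
Step 1: x=[8.5666] v=[-0.3343]
Step 2: x=[8.5004] v=[-0.6624]
Step 3: x=[8.4026] v=[-0.9782]
Step 4: x=[8.2750] v=[-1.2758]
Step 5: x=[8.1200] v=[-1.5497]
Step 6: x=[7.9405] v=[-1.7948]
Step 7: x=[7.7398] v=[-2.0066]
Step 8: x=[7.5217] v=[-2.1811]
Step 9: x=[7.2902] v=[-2.3151]
Step 10: x=[7.0496] v=[-2.4061]
Step 11: x=[6.8044] v=[-2.4525]
Step 12: x=[6.5591] v=[-2.4533]
Step 13: x=[6.3182] v=[-2.4086]
Step 14: x=[6.0863] v=[-2.3191]
Step 15: x=[5.8676] v=[-2.1866]
Step 16: x=[5.6663] v=[-2.0134]
Step 17: x=[5.4860] v=[-1.8029]
Step 18: x=[5.3301] v=[-1.5589]
Step 19: x=[5.2015] v=[-1.2859]
Step 20: x=[5.1026] v=[-0.9890]
Step 21: x=[5.0352] v=[-0.6738]
Step 22: x=[5.0006] v=[-0.3461]
Step 23: x=[4.9994] v=[-0.0119]
Step 24: x=[5.0317] v=[0.3225]
First v>=0 after going negative at step 24, time=2.4000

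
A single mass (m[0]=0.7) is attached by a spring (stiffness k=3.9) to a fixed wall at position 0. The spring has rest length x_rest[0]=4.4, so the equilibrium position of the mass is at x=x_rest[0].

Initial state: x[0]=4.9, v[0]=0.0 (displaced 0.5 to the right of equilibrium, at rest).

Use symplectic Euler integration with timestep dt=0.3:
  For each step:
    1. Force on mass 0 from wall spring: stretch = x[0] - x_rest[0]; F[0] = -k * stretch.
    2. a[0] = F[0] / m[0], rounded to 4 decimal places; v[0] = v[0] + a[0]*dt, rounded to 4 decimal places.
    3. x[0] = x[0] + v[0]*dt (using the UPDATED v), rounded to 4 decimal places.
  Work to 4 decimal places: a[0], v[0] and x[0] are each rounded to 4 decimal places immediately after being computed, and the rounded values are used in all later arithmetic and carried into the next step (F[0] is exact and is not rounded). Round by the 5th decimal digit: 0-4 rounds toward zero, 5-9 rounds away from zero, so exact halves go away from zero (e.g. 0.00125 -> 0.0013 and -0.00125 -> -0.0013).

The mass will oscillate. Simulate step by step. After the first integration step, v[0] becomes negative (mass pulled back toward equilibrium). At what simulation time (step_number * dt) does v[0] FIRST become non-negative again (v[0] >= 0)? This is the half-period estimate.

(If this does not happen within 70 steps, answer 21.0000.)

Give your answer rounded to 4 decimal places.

Step 0: x=[4.9000] v=[0.0000]
Step 1: x=[4.6493] v=[-0.8357]
Step 2: x=[4.2736] v=[-1.2524]
Step 3: x=[3.9613] v=[-1.0411]
Step 4: x=[3.8690] v=[-0.3078]
Step 5: x=[4.0429] v=[0.5797]
First v>=0 after going negative at step 5, time=1.5000

Answer: 1.5000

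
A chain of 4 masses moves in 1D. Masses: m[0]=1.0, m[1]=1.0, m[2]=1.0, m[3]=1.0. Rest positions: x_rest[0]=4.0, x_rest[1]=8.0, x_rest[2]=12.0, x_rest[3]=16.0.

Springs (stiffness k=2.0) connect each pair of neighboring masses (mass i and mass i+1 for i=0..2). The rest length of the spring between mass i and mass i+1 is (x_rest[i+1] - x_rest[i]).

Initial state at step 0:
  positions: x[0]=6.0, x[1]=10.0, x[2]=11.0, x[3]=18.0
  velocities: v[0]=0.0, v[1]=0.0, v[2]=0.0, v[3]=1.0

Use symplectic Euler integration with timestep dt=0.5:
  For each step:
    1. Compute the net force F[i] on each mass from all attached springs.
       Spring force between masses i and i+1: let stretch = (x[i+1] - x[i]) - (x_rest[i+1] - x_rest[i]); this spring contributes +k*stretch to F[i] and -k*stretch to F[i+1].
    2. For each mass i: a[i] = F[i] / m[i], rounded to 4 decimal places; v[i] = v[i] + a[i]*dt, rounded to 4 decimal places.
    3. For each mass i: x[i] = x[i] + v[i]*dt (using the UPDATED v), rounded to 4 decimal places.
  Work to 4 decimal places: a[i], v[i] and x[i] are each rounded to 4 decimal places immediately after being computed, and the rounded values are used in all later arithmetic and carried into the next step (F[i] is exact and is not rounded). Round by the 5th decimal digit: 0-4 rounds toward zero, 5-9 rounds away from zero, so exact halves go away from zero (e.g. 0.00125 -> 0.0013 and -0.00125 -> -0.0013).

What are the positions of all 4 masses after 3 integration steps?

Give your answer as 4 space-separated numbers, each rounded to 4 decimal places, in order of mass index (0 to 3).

Step 0: x=[6.0000 10.0000 11.0000 18.0000] v=[0.0000 0.0000 0.0000 1.0000]
Step 1: x=[6.0000 8.5000 14.0000 17.0000] v=[0.0000 -3.0000 6.0000 -2.0000]
Step 2: x=[5.2500 8.5000 15.7500 16.5000] v=[-1.5000 0.0000 3.5000 -1.0000]
Step 3: x=[4.1250 10.5000 14.2500 17.6250] v=[-2.2500 4.0000 -3.0000 2.2500]

Answer: 4.1250 10.5000 14.2500 17.6250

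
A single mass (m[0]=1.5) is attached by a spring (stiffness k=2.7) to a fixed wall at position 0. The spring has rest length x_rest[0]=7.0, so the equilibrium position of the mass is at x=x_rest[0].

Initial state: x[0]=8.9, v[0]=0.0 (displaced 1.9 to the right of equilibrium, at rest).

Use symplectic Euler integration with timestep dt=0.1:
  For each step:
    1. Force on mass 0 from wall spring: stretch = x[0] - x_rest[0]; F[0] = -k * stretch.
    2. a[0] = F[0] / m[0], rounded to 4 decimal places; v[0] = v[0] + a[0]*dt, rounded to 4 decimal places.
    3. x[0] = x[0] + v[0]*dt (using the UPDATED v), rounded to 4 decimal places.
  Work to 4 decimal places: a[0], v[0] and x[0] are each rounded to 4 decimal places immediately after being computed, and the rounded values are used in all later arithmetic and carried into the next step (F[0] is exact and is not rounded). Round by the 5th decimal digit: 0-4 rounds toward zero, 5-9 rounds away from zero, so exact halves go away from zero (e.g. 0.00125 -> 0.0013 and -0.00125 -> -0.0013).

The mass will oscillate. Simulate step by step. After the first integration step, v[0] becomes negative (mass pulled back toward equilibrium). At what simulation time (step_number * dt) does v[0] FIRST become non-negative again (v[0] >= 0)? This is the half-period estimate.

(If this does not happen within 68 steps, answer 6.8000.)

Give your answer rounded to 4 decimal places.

Step 0: x=[8.9000] v=[0.0000]
Step 1: x=[8.8658] v=[-0.3420]
Step 2: x=[8.7980] v=[-0.6778]
Step 3: x=[8.6979] v=[-1.0014]
Step 4: x=[8.5672] v=[-1.3070]
Step 5: x=[8.4083] v=[-1.5891]
Step 6: x=[8.2240] v=[-1.8426]
Step 7: x=[8.0177] v=[-2.0629]
Step 8: x=[7.7931] v=[-2.2461]
Step 9: x=[7.5542] v=[-2.3889]
Step 10: x=[7.3053] v=[-2.4887]
Step 11: x=[7.0509] v=[-2.5437]
Step 12: x=[6.7956] v=[-2.5529]
Step 13: x=[6.5440] v=[-2.5161]
Step 14: x=[6.3006] v=[-2.4340]
Step 15: x=[6.0698] v=[-2.3081]
Step 16: x=[5.8557] v=[-2.1407]
Step 17: x=[5.6622] v=[-1.9347]
Step 18: x=[5.4928] v=[-1.6939]
Step 19: x=[5.3505] v=[-1.4226]
Step 20: x=[5.2379] v=[-1.1257]
Step 21: x=[5.1571] v=[-0.8085]
Step 22: x=[5.1094] v=[-0.4768]
Step 23: x=[5.0958] v=[-0.1365]
Step 24: x=[5.1164] v=[0.2063]
First v>=0 after going negative at step 24, time=2.4000

Answer: 2.4000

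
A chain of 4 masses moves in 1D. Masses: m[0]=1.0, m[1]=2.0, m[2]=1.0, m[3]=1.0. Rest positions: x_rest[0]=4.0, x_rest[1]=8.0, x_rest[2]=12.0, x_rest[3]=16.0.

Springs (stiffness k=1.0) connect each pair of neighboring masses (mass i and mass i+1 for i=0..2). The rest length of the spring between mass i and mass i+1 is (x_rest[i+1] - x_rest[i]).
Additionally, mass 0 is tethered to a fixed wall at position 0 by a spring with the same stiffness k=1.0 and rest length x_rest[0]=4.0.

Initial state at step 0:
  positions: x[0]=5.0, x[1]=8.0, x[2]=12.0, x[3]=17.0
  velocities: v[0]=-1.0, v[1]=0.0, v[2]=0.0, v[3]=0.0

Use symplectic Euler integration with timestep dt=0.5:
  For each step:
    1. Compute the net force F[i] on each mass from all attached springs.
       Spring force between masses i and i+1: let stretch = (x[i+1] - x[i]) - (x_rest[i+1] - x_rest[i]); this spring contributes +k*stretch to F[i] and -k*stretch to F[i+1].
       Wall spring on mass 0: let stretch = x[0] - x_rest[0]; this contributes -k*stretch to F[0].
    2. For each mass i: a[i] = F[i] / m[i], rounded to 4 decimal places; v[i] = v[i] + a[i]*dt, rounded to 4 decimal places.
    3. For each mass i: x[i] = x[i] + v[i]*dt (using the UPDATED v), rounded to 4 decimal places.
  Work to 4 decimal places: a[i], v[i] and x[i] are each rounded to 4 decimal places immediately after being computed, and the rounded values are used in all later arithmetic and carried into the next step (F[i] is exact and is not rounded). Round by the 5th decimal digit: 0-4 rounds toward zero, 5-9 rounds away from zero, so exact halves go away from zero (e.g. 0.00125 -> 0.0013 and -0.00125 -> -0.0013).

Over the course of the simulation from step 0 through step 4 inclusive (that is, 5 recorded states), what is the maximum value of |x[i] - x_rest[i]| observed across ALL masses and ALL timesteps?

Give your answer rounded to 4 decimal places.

Step 0: x=[5.0000 8.0000 12.0000 17.0000] v=[-1.0000 0.0000 0.0000 0.0000]
Step 1: x=[4.0000 8.1250 12.2500 16.7500] v=[-2.0000 0.2500 0.5000 -0.5000]
Step 2: x=[3.0313 8.2500 12.5938 16.3750] v=[-1.9375 0.2500 0.6875 -0.7500]
Step 3: x=[2.6094 8.2657 12.7969 16.0547] v=[-0.8438 0.0313 0.4062 -0.6406]
Step 4: x=[2.9493 8.1407 12.6817 15.9200] v=[0.6797 -0.2500 -0.2305 -0.2695]
Max displacement = 1.3906

Answer: 1.3906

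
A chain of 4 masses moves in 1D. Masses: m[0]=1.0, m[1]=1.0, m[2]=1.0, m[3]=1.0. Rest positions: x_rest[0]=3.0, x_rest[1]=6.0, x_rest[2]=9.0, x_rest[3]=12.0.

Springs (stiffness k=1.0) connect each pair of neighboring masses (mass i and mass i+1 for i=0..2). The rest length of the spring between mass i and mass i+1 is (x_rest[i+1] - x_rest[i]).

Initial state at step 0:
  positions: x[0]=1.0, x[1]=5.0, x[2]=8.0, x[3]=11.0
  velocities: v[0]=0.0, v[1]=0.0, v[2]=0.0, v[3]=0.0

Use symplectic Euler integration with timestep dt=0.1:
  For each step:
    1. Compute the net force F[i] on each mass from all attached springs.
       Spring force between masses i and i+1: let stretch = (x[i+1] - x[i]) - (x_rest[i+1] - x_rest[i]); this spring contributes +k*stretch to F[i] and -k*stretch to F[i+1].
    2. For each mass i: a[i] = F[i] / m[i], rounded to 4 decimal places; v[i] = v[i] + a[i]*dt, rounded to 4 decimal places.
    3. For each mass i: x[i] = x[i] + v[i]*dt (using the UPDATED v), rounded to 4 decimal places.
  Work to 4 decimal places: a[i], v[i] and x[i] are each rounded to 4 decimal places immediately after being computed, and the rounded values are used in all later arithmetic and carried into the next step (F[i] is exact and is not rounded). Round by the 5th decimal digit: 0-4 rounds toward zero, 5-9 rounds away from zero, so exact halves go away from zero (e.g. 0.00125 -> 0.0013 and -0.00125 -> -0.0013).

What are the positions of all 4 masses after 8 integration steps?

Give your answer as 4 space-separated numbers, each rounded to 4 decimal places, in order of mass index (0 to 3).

Step 0: x=[1.0000 5.0000 8.0000 11.0000] v=[0.0000 0.0000 0.0000 0.0000]
Step 1: x=[1.0100 4.9900 8.0000 11.0000] v=[0.1000 -0.1000 0.0000 0.0000]
Step 2: x=[1.0298 4.9703 7.9999 11.0000] v=[0.1980 -0.1970 -0.0010 0.0000]
Step 3: x=[1.0590 4.9415 7.9995 11.0000] v=[0.2921 -0.2881 -0.0040 0.0000]
Step 4: x=[1.0970 4.9044 7.9985 11.0000] v=[0.3804 -0.3706 -0.0098 -0.0001]
Step 5: x=[1.1431 4.8602 7.9966 11.0000] v=[0.4611 -0.4419 -0.0191 -0.0003]
Step 6: x=[1.1964 4.8102 7.9934 10.9999] v=[0.5328 -0.5000 -0.0324 -0.0006]
Step 7: x=[1.2558 4.7559 7.9884 10.9998] v=[0.5942 -0.5431 -0.0501 -0.0013]
Step 8: x=[1.3202 4.6989 7.9812 10.9996] v=[0.6442 -0.5699 -0.0722 -0.0024]

Answer: 1.3202 4.6989 7.9812 10.9996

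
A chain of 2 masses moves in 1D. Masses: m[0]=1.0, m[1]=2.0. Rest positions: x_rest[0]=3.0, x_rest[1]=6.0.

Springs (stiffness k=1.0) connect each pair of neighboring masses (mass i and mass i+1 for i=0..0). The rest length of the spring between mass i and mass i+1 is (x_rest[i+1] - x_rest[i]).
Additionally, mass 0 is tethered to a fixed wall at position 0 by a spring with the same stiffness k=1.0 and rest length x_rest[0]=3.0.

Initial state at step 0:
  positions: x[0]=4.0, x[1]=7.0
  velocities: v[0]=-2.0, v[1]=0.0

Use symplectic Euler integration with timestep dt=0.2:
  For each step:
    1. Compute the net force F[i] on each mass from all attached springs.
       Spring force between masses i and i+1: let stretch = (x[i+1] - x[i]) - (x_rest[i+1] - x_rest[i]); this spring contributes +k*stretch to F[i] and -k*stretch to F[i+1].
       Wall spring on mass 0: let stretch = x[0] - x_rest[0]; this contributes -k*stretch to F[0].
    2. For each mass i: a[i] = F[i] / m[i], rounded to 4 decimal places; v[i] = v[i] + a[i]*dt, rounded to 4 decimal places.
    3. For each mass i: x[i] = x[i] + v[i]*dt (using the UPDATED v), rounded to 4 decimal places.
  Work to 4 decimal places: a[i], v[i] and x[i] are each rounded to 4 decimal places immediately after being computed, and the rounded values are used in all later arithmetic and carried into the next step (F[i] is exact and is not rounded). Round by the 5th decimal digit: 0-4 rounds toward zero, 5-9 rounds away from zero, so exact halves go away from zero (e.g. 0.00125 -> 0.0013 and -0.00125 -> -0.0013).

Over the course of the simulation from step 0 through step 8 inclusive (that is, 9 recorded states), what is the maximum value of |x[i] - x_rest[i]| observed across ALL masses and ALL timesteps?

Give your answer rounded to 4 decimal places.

Step 0: x=[4.0000 7.0000] v=[-2.0000 0.0000]
Step 1: x=[3.5600 7.0000] v=[-2.2000 0.0000]
Step 2: x=[3.1152 6.9912] v=[-2.2240 -0.0440]
Step 3: x=[2.7008 6.9649] v=[-2.0718 -0.1316]
Step 4: x=[2.3490 6.9133] v=[-1.7591 -0.2580]
Step 5: x=[2.0858 6.8304] v=[-1.3160 -0.4144]
Step 6: x=[1.9290 6.7126] v=[-0.7842 -0.5889]
Step 7: x=[1.8863 6.5591] v=[-0.2133 -0.7673]
Step 8: x=[1.9551 6.3722] v=[0.3440 -0.9346]
Max displacement = 1.1137

Answer: 1.1137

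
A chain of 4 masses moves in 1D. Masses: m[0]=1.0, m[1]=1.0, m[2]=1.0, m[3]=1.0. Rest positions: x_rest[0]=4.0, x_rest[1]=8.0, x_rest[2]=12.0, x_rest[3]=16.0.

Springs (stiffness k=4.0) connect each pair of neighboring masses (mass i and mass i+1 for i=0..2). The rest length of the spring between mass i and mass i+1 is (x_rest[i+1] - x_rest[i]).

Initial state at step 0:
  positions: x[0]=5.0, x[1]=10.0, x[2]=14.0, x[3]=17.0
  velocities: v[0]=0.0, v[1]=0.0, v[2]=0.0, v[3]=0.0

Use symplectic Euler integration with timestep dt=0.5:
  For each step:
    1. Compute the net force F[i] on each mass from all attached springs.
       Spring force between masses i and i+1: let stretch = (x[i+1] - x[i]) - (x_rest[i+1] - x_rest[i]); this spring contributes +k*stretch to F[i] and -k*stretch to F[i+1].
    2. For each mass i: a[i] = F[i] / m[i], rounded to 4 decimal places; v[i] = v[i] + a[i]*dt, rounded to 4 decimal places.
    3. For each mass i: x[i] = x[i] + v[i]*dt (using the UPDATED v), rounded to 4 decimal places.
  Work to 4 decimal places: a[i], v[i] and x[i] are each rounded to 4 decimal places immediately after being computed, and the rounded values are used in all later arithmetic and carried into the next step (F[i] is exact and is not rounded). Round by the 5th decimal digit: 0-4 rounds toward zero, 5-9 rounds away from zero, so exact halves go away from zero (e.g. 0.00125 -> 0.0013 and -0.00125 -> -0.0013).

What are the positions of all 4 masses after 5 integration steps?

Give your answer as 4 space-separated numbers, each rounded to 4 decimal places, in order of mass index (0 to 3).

Answer: 6.0000 9.0000 13.0000 18.0000

Derivation:
Step 0: x=[5.0000 10.0000 14.0000 17.0000] v=[0.0000 0.0000 0.0000 0.0000]
Step 1: x=[6.0000 9.0000 13.0000 18.0000] v=[2.0000 -2.0000 -2.0000 2.0000]
Step 2: x=[6.0000 9.0000 13.0000 18.0000] v=[0.0000 0.0000 0.0000 0.0000]
Step 3: x=[5.0000 10.0000 14.0000 17.0000] v=[-2.0000 2.0000 2.0000 -2.0000]
Step 4: x=[5.0000 10.0000 14.0000 17.0000] v=[0.0000 0.0000 0.0000 0.0000]
Step 5: x=[6.0000 9.0000 13.0000 18.0000] v=[2.0000 -2.0000 -2.0000 2.0000]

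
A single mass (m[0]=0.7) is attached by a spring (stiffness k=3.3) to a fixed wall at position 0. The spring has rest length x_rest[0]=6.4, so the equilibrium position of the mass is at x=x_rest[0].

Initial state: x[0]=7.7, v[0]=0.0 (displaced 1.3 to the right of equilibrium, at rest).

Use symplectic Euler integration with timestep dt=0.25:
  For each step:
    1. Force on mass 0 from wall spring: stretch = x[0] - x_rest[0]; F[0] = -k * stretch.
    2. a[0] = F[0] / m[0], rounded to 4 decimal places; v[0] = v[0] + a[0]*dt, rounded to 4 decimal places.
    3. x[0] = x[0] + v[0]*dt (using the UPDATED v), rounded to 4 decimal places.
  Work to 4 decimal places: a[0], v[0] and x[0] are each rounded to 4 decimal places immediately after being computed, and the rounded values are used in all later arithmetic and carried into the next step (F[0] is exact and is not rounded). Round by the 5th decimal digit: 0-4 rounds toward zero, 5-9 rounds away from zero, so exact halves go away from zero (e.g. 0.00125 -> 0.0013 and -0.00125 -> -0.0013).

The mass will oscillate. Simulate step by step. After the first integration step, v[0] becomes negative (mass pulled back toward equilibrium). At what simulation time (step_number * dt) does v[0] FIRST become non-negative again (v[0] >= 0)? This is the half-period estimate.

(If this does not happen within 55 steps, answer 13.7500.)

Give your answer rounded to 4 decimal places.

Answer: 1.5000

Derivation:
Step 0: x=[7.7000] v=[0.0000]
Step 1: x=[7.3170] v=[-1.5322]
Step 2: x=[6.6638] v=[-2.6130]
Step 3: x=[5.9328] v=[-2.9239]
Step 4: x=[5.3395] v=[-2.3733]
Step 5: x=[5.0587] v=[-1.1234]
Step 6: x=[5.1731] v=[0.4574]
First v>=0 after going negative at step 6, time=1.5000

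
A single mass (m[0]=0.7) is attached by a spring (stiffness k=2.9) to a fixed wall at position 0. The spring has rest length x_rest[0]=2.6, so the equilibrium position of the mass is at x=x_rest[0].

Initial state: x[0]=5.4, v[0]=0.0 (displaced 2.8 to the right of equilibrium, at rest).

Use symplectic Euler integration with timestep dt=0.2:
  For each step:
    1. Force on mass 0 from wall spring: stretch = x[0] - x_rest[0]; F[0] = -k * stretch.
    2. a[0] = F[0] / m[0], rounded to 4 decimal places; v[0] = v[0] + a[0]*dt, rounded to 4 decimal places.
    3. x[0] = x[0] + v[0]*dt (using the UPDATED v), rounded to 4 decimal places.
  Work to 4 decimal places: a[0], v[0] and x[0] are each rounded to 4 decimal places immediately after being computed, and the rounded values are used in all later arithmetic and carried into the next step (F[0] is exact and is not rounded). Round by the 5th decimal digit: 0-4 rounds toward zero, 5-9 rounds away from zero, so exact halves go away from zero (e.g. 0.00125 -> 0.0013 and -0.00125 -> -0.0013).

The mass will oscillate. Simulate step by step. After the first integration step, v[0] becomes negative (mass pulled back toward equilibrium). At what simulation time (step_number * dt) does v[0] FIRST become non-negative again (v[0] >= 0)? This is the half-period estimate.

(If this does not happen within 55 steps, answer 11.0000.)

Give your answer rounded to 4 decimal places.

Answer: 1.6000

Derivation:
Step 0: x=[5.4000] v=[0.0000]
Step 1: x=[4.9360] v=[-2.3200]
Step 2: x=[4.0849] v=[-4.2555]
Step 3: x=[2.9877] v=[-5.4858]
Step 4: x=[1.8263] v=[-5.8070]
Step 5: x=[0.7931] v=[-5.1659]
Step 6: x=[0.0593] v=[-3.6688]
Step 7: x=[-0.2534] v=[-1.5636]
Step 8: x=[-0.0933] v=[0.8006]
First v>=0 after going negative at step 8, time=1.6000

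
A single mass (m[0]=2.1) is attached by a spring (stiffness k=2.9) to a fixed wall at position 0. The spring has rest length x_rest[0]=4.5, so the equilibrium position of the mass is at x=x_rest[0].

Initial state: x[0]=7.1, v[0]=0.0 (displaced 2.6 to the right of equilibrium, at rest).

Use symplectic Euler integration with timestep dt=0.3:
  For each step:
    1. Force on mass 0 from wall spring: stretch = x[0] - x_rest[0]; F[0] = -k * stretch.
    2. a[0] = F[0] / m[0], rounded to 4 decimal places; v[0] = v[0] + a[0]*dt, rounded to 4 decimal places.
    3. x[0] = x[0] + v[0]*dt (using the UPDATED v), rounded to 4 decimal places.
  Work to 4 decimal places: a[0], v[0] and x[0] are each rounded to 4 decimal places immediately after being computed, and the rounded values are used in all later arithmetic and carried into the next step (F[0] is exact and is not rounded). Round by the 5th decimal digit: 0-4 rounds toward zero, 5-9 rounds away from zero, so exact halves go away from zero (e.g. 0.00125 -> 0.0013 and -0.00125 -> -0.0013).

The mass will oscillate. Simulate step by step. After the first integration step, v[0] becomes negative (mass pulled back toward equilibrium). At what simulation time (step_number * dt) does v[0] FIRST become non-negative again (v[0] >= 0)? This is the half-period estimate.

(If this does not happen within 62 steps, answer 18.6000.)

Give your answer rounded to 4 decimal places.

Step 0: x=[7.1000] v=[0.0000]
Step 1: x=[6.7768] v=[-1.0772]
Step 2: x=[6.1707] v=[-2.0205]
Step 3: x=[5.3569] v=[-2.7127]
Step 4: x=[4.4366] v=[-3.0677]
Step 5: x=[3.5242] v=[-3.0414]
Step 6: x=[2.7330] v=[-2.6372]
Step 7: x=[2.1614] v=[-1.9052]
Step 8: x=[1.8805] v=[-0.9364]
Step 9: x=[1.9251] v=[0.1488]
First v>=0 after going negative at step 9, time=2.7000

Answer: 2.7000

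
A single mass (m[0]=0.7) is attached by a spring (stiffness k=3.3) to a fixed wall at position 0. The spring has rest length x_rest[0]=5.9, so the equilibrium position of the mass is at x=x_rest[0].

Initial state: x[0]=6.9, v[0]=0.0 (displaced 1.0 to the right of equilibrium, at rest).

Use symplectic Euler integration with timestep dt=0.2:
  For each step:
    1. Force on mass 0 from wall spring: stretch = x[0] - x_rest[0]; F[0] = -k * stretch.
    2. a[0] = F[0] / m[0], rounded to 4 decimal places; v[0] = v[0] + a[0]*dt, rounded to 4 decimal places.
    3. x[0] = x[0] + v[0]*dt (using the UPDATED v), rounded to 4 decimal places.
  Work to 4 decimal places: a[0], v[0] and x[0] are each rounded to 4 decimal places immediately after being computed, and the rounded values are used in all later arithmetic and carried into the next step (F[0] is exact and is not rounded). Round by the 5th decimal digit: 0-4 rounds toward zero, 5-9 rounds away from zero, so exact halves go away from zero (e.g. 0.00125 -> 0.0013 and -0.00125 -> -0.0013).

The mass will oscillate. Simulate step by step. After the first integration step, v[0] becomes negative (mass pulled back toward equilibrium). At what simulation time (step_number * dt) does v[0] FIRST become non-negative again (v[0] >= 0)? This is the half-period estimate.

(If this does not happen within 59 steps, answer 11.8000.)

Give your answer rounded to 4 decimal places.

Answer: 1.6000

Derivation:
Step 0: x=[6.9000] v=[0.0000]
Step 1: x=[6.7114] v=[-0.9429]
Step 2: x=[6.3698] v=[-1.7079]
Step 3: x=[5.9396] v=[-2.1509]
Step 4: x=[5.5020] v=[-2.1882]
Step 5: x=[5.1394] v=[-1.8129]
Step 6: x=[4.9202] v=[-1.0958]
Step 7: x=[4.8858] v=[-0.1720]
Step 8: x=[5.0426] v=[0.7842]
First v>=0 after going negative at step 8, time=1.6000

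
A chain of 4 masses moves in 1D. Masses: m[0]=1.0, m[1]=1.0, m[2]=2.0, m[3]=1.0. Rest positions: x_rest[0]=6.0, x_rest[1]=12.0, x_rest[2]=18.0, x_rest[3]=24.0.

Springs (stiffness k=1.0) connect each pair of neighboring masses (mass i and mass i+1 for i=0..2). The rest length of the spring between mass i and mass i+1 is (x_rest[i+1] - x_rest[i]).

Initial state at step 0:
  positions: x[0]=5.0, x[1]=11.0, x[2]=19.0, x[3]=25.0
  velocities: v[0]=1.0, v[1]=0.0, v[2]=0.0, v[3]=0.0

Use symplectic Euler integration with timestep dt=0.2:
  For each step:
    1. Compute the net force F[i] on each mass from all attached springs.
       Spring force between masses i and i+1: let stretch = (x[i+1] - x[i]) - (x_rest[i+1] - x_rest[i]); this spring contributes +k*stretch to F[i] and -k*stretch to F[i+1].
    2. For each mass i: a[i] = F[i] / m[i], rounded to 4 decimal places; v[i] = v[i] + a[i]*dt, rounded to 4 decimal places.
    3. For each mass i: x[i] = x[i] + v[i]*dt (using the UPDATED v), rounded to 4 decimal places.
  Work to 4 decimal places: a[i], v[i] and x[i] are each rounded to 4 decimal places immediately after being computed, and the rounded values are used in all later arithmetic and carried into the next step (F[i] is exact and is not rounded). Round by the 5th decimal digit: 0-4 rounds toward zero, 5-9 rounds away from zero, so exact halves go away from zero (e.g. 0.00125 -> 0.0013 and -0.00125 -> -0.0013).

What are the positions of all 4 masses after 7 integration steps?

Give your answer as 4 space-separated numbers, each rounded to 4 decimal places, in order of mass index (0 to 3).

Answer: 6.3430 12.7434 18.2387 24.8362

Derivation:
Step 0: x=[5.0000 11.0000 19.0000 25.0000] v=[1.0000 0.0000 0.0000 0.0000]
Step 1: x=[5.2000 11.0800 18.9600 25.0000] v=[1.0000 0.4000 -0.2000 0.0000]
Step 2: x=[5.3952 11.2400 18.8832 24.9984] v=[0.9760 0.8000 -0.3840 -0.0080]
Step 3: x=[5.5842 11.4719 18.7758 24.9922] v=[0.9450 1.1597 -0.5368 -0.0310]
Step 4: x=[5.7687 11.7605 18.6467 24.9773] v=[0.9225 1.4429 -0.6456 -0.0743]
Step 5: x=[5.9529 12.0849 18.5065 24.9492] v=[0.9209 1.6218 -0.7012 -0.1404]
Step 6: x=[6.1424 12.4208 18.3667 24.9034] v=[0.9473 1.6797 -0.6991 -0.2289]
Step 7: x=[6.3430 12.7434 18.2387 24.8362] v=[1.0030 1.6132 -0.6400 -0.3362]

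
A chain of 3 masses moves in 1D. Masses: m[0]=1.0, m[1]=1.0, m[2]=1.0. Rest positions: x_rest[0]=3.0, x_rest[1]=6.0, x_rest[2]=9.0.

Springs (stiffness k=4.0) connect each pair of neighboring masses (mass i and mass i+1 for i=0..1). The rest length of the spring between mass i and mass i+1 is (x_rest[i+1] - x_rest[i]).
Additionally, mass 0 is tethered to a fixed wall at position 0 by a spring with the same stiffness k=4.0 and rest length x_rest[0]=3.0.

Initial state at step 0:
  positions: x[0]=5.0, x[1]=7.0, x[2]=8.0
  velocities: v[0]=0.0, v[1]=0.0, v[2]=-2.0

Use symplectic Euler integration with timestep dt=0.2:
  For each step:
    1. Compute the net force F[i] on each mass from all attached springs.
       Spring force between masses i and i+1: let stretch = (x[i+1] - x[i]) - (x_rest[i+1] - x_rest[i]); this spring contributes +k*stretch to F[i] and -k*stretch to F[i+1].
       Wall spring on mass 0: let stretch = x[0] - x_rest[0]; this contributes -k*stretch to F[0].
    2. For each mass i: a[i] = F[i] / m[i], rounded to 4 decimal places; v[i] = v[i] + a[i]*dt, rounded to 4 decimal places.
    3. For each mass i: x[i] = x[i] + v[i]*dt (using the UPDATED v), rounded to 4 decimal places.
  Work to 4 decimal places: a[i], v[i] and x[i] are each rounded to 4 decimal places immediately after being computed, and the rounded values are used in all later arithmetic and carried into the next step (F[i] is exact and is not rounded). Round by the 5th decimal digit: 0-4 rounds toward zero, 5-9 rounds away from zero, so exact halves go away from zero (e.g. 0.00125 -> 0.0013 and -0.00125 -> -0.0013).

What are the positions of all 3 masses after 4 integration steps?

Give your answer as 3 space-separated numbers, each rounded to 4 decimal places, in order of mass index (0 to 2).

Step 0: x=[5.0000 7.0000 8.0000] v=[0.0000 0.0000 -2.0000]
Step 1: x=[4.5200 6.8400 7.9200] v=[-2.4000 -0.8000 -0.4000]
Step 2: x=[3.6880 6.4816 8.1472] v=[-4.1600 -1.7920 1.1360]
Step 3: x=[2.7129 5.9427 8.5879] v=[-4.8755 -2.6944 2.2035]
Step 4: x=[1.8205 5.3103 9.0854] v=[-4.4620 -3.1621 2.4873]

Answer: 1.8205 5.3103 9.0854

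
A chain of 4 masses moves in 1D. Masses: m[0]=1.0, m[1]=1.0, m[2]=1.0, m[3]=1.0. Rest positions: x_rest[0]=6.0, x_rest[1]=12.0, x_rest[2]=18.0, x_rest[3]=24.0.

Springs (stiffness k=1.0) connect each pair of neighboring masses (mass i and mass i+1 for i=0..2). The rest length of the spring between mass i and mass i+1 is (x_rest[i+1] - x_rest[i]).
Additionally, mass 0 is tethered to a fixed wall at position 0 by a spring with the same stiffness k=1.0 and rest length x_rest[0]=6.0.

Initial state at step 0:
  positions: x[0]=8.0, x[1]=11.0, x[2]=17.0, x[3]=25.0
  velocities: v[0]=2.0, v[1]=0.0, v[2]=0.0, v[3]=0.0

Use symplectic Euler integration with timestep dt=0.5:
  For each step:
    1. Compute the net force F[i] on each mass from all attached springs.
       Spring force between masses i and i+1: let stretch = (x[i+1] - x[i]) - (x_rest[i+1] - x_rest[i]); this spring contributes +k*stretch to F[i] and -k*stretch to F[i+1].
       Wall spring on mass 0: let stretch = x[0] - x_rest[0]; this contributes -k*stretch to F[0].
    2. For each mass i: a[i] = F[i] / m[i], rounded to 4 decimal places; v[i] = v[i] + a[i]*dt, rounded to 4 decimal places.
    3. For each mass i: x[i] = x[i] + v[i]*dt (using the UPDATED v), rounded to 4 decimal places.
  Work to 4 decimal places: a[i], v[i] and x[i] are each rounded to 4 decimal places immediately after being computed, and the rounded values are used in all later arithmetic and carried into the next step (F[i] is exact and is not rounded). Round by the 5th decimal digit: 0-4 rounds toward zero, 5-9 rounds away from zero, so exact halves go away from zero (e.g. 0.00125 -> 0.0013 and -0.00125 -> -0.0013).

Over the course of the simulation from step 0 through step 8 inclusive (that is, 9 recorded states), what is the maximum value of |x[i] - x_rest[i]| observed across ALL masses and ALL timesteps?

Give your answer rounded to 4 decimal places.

Answer: 2.4527

Derivation:
Step 0: x=[8.0000 11.0000 17.0000 25.0000] v=[2.0000 0.0000 0.0000 0.0000]
Step 1: x=[7.7500 11.7500 17.5000 24.5000] v=[-0.5000 1.5000 1.0000 -1.0000]
Step 2: x=[6.5625 12.9375 18.3125 23.7500] v=[-2.3750 2.3750 1.6250 -1.5000]
Step 3: x=[5.3281 13.8750 19.1407 23.1406] v=[-2.4688 1.8750 1.6563 -1.2188]
Step 4: x=[4.8984 13.9922 19.6524 23.0312] v=[-0.8594 0.2344 1.0234 -0.2188]
Step 5: x=[5.5176 13.2510 19.5938 23.5771] v=[1.2383 -1.4824 -0.1173 1.0918]
Step 6: x=[6.6907 12.1622 18.9453 24.6272] v=[2.3462 -2.1777 -1.2971 2.1002]
Step 7: x=[7.5590 11.4013 18.0215 25.7569] v=[1.7366 -1.5219 -1.8477 2.2593]
Step 8: x=[7.4981 11.3348 17.3765 26.4527] v=[-0.1218 -0.1330 -1.2901 1.3916]
Max displacement = 2.4527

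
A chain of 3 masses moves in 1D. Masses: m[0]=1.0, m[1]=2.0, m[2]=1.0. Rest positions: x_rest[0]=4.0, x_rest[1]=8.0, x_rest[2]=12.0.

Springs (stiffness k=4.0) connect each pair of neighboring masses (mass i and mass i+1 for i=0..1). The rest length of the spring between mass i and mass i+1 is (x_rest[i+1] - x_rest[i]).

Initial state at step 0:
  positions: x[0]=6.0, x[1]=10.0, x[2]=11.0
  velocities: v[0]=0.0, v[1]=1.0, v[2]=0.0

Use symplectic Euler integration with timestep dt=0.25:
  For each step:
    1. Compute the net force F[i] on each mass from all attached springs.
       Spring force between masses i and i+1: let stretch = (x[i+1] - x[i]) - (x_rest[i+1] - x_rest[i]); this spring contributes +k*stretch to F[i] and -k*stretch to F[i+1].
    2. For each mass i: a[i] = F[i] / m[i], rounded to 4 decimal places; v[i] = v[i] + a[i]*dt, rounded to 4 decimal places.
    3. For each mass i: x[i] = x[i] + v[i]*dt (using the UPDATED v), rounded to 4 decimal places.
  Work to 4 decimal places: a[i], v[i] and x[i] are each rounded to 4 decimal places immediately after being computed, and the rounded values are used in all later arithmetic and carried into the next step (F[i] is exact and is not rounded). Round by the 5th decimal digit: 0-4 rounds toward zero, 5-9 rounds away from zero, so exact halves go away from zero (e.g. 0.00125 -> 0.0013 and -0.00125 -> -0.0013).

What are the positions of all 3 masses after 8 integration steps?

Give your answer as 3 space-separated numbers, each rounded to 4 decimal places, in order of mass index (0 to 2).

Step 0: x=[6.0000 10.0000 11.0000] v=[0.0000 1.0000 0.0000]
Step 1: x=[6.0000 9.8750 11.7500] v=[0.0000 -0.5000 3.0000]
Step 2: x=[5.9688 9.5000 13.0313] v=[-0.1250 -1.5000 5.1250]
Step 3: x=[5.8204 9.1250 14.4297] v=[-0.5938 -1.5000 5.5937]
Step 4: x=[5.4981 9.0000 15.5020] v=[-1.2892 -0.5000 4.2890]
Step 5: x=[5.0513 9.2500 15.9488] v=[-1.7873 1.0001 1.7870]
Step 6: x=[4.6542 9.8126 15.7209] v=[-1.5886 2.2502 -0.9118]
Step 7: x=[4.5467 10.4689 15.0159] v=[-0.4302 2.6252 -2.8201]
Step 8: x=[4.9197 10.9533 14.1741] v=[1.4920 1.9376 -3.3671]

Answer: 4.9197 10.9533 14.1741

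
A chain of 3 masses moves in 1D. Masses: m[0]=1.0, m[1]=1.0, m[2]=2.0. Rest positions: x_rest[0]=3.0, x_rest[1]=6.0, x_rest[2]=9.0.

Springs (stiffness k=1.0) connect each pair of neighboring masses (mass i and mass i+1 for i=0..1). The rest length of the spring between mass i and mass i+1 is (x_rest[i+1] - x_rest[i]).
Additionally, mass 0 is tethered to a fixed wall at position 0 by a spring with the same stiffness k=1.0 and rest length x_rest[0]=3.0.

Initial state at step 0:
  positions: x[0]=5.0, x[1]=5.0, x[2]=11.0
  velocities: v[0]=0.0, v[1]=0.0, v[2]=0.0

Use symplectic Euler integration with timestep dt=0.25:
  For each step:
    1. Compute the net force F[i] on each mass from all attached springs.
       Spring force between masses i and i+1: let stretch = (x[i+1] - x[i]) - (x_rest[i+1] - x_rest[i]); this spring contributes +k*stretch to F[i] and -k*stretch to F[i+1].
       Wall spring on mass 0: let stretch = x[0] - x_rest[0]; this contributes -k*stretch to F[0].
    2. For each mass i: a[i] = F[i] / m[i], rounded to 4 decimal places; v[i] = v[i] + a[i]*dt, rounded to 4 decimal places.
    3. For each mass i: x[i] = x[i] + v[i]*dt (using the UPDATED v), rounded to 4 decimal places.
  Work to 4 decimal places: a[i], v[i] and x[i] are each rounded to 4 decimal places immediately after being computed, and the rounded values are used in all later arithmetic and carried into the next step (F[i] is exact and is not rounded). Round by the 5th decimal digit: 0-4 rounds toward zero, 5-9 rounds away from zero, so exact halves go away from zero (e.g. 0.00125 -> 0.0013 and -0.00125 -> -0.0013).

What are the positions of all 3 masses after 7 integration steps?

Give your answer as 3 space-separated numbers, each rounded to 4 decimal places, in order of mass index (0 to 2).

Answer: 1.9033 8.8961 9.7295

Derivation:
Step 0: x=[5.0000 5.0000 11.0000] v=[0.0000 0.0000 0.0000]
Step 1: x=[4.6875 5.3750 10.9063] v=[-1.2500 1.5000 -0.3750]
Step 2: x=[4.1250 6.0528 10.7335] v=[-2.2500 2.7110 -0.6914]
Step 3: x=[3.4252 6.9026 10.5081] v=[-2.7993 3.3992 -0.9015]
Step 4: x=[2.7286 7.7604 10.2638] v=[-2.7863 3.4312 -0.9772]
Step 5: x=[2.1760 8.4602 10.0350] v=[-2.2105 2.7991 -0.9151]
Step 6: x=[1.8801 8.8657 9.8508] v=[-1.1835 1.6218 -0.7370]
Step 7: x=[1.9033 8.8961 9.7295] v=[0.0929 0.1217 -0.4851]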